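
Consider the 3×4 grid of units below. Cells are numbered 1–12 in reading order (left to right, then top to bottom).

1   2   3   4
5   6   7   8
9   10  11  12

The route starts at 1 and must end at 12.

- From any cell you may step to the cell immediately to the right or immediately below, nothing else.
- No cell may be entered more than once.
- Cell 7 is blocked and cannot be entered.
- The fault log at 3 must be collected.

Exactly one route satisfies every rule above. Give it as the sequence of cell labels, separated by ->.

1 -> 2 -> 3 -> 4 -> 8 -> 12

Moves only go right or down, so the column and row indices never decrease.
Route from 1: right 3 to 4, down 2 to 12 — 5 moves in all.
Check: all required cells visited.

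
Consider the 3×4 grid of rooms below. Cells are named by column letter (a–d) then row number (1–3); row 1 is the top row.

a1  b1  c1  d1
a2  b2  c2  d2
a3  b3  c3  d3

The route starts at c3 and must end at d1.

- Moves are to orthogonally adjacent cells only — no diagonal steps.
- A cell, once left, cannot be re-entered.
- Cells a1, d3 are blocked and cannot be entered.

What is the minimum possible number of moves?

3

The Manhattan distance from c3 to d1 is |3−1| + |3−4| = 3, so at least 3 moves are needed.
A route of 3 moves achieves this: c3 → c2 → c1 → d1.
Since 3 matches the lower bound, it is optimal.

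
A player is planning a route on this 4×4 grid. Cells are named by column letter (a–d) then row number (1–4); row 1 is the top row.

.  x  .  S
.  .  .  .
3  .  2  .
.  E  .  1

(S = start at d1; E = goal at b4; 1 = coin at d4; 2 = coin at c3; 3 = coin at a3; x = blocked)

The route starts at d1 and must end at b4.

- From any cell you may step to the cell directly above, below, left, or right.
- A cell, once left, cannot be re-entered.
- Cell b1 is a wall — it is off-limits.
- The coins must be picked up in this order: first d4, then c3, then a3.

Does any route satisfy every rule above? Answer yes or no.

One route that works: d1 → d2 → d3 → d4 → c4 → c3 → b3 → a3 → a4 → b4.

yes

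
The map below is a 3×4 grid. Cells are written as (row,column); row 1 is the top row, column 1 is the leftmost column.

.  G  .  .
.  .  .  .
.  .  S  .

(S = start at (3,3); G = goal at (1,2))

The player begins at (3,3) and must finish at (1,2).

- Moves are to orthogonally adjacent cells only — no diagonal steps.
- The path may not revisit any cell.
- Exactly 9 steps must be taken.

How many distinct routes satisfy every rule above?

Need simple routes of exactly 9 moves from (3,3) to (1,2) (Manhattan distance 3, so 3 moves are spent on a detour and 3 undoing it).
Enumerating: (3,3) (3,2) (3,1) (2,1) (2,2) (2,3) (2,4) (1,4) (1,3) (1,2) | (3,3) (3,4) (2,4) (1,4) (1,3) (2,3) (2,2) (2,1) (1,1) (1,2) | (3,3) (3,4) (2,4) (2,3) (2,2) (3,2) (3,1) (2,1) (1,1) (1,2).
That gives 3 routes.

3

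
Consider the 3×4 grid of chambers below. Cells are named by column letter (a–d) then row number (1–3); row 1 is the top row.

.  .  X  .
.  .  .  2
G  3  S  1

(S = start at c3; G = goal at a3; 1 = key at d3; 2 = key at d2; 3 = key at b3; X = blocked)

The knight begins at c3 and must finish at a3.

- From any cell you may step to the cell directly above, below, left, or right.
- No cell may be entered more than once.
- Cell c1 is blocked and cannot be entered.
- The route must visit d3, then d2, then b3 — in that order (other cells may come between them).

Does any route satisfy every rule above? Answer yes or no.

yes

One route that works: c3 → d3 → d2 → c2 → b2 → b3 → a3.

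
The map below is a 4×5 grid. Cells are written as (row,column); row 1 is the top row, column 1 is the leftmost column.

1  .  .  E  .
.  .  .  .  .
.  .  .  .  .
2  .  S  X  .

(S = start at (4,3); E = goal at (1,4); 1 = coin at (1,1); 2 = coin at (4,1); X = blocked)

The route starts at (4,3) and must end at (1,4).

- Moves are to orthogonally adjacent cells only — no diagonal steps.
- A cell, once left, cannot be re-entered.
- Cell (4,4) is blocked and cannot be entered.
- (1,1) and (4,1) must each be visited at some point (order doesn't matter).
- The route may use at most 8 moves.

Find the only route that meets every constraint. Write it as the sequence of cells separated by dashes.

The budget equals the shortest possible length, so every move has to be on a shortest route through the required cells.
Route from (4,3): 2× left (reaching (4,1)), 3× up (reaching (1,1)), 3× right (reaching (1,4)) — 8 moves in all.
Check: all required cells visited; 8 ≤ 8 moves.

(4,3) - (4,2) - (4,1) - (3,1) - (2,1) - (1,1) - (1,2) - (1,3) - (1,4)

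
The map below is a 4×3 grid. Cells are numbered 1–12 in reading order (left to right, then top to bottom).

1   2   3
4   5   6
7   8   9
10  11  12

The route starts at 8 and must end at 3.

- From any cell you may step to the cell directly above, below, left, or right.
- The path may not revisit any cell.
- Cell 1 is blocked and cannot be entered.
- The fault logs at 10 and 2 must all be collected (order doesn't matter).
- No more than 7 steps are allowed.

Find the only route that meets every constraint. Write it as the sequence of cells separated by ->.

Any route must reach 10 and 2 and still end at 3 within 7 moves, so the order of the required stops is forced.
Route from 8: down 1 to 11, left 1 to 10, up 2 to 4, right 1 to 5, up 1 to 2, right 1 to 3 — 7 moves in all.
Check: all required cells visited; 7 ≤ 7 moves.

8 -> 11 -> 10 -> 7 -> 4 -> 5 -> 2 -> 3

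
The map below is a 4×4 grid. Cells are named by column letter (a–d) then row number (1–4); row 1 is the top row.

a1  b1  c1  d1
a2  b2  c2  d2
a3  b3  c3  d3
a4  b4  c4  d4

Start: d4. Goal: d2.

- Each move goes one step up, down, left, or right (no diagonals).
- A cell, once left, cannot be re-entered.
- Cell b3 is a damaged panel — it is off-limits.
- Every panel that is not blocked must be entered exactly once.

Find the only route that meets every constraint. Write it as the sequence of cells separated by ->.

Need to visit all 15 open cells exactly once, starting at d4 and ending at d2.
Cell a4 has only two open neighbours (a3 and b4), so the path must pass straight through it: one of those is the cell it's entered from and the other is where it exits.
Route from d4: up to d3, left to c3, down to c4, 2× left (reaching a4), 3× up (reaching a1), right to b1, down to b2, right to c2, up to c1, right to d1, down to d2 — 14 moves in all.
Check: all 15 open cells covered.

d4 -> d3 -> c3 -> c4 -> b4 -> a4 -> a3 -> a2 -> a1 -> b1 -> b2 -> c2 -> c1 -> d1 -> d2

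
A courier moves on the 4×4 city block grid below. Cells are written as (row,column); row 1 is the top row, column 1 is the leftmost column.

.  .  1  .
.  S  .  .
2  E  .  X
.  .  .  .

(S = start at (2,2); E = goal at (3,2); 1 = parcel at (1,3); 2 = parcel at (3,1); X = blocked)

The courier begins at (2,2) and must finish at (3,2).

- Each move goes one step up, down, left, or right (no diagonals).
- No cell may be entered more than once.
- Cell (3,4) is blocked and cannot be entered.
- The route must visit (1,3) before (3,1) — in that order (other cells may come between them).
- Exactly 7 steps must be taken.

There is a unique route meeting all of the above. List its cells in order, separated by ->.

(2,2) -> (2,3) -> (1,3) -> (1,2) -> (1,1) -> (2,1) -> (3,1) -> (3,2)

The waypoints must appear in the order (1,3), (3,1), with no cell reused.
Route from (2,2): right 1 to (2,3), up 1 to (1,3), left 2 to (1,1), down 2 to (3,1), right 1 to (3,2) — 7 moves in all.
Check: order respected (1 at step 2, 2 at step 6); 7 moves as required.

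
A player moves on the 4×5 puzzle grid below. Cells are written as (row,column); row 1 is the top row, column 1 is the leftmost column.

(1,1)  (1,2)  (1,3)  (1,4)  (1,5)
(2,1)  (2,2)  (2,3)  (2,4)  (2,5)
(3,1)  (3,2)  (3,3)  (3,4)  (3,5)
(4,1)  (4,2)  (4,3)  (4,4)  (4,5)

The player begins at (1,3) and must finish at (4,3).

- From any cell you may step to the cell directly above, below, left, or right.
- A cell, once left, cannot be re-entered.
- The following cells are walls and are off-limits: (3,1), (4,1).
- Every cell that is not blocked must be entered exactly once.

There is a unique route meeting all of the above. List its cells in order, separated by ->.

(1,3) -> (1,2) -> (1,1) -> (2,1) -> (2,2) -> (2,3) -> (2,4) -> (1,4) -> (1,5) -> (2,5) -> (3,5) -> (4,5) -> (4,4) -> (3,4) -> (3,3) -> (3,2) -> (4,2) -> (4,3)

Need to visit all 18 open cells exactly once, starting at (1,3) and ending at (4,3).
Cell (4,2) has only two open neighbours ((3,2) and (4,3)), so the path must pass straight through it: one of those is the cell it's entered from and the other is where it exits.
Route from (1,3): left 2 to (1,1), down 1 to (2,1), right 3 to (2,4), up 1 to (1,4), right 1 to (1,5), down 3 to (4,5), left 1 to (4,4), up 1 to (3,4), left 2 to (3,2), down 1 to (4,2), right 1 to (4,3) — 17 moves in all.
Check: all 18 open cells covered.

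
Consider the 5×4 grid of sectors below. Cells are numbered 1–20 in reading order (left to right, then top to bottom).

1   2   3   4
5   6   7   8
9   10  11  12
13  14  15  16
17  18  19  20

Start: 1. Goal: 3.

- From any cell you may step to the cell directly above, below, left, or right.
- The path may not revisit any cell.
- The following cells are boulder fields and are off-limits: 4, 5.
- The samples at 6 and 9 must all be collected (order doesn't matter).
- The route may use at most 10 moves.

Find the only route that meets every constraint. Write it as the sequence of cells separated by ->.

1 -> 2 -> 6 -> 10 -> 9 -> 13 -> 14 -> 15 -> 11 -> 7 -> 3

The 10-move cap with required stops at 6, 9 leaves no slack for detours.
Route from 1: right to 2, 2× down (reaching 10), left to 9, down to 13, 2× right (reaching 15), 3× up (reaching 3) — 10 moves in all.
Check: all required cells visited; 10 ≤ 10 moves.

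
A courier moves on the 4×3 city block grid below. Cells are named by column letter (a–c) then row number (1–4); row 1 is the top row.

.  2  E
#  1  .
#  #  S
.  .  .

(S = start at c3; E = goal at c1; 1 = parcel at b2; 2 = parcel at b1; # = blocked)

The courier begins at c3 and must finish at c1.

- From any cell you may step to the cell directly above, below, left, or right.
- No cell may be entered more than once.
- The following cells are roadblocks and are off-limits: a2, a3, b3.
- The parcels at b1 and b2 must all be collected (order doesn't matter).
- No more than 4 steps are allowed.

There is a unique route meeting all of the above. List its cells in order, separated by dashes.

c3 - c2 - b2 - b1 - c1

The 4-move cap with required stops at b1, b2 leaves no slack for detours.
Route from c3: up to c2, left to b2, up to b1, right to c1 — 4 moves in all.
Check: all required cells visited; 4 ≤ 4 moves.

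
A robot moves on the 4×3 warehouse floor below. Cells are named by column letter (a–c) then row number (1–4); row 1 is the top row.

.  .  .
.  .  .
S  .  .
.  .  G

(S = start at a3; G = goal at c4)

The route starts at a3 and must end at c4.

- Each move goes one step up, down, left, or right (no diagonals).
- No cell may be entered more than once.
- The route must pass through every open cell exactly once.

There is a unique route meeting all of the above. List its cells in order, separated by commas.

a3, a4, b4, b3, b2, a2, a1, b1, c1, c2, c3, c4

Need to visit all 12 open cells exactly once, starting at a3 and ending at c4.
Cell a1 has only two open neighbours (a2 and b1), so the path must pass straight through it: one of those is the cell it's entered from and the other is where it exits.
Route from a3: down to a4, right to b4, 2× up (reaching b2), left to a2, up to a1, 2× right (reaching c1), 3× down (reaching c4) — 11 moves in all.
Check: all 12 open cells covered.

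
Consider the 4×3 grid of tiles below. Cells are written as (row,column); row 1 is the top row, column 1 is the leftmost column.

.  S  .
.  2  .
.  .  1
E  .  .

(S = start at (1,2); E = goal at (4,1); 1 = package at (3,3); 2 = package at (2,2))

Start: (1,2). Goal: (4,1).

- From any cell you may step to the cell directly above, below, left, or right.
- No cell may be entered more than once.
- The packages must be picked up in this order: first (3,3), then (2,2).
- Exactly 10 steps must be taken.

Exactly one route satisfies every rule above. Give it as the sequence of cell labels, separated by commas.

The waypoints must appear in the order (3,3), (2,2), with no cell reused.
Route from (1,2): right to (1,3), 3× down (reaching (4,3)), left to (4,2), 2× up (reaching (2,2)), left to (2,1), 2× down (reaching (4,1)) — 10 moves in all.
Check: order respected (1 at step 3, 2 at step 7); 10 moves as required.

(1,2), (1,3), (2,3), (3,3), (4,3), (4,2), (3,2), (2,2), (2,1), (3,1), (4,1)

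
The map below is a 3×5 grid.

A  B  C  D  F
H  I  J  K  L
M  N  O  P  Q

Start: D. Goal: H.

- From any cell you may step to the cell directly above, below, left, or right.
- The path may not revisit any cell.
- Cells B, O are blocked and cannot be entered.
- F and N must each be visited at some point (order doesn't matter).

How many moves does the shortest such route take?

8

Any route passes through F and N in some order between D and H. Summing Manhattan distances along each leg and taking the cheapest ordering (D → F → N → H) gives a lower bound of 1 + 5 + 2 = 8 moves.
A route of 8 moves achieves this: D → F → L → K → J → I → N → M → H.
Since 8 matches the lower bound, it is optimal.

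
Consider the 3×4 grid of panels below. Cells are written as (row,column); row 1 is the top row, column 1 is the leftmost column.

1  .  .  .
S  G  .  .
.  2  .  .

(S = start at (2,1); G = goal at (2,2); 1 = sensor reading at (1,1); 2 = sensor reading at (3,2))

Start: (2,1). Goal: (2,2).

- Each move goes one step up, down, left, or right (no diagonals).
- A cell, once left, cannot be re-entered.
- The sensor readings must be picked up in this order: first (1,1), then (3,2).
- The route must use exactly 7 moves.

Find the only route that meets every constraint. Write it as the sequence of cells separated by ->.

(2,1) -> (1,1) -> (1,2) -> (1,3) -> (2,3) -> (3,3) -> (3,2) -> (2,2)

The waypoints must appear in the order (1,1), (3,2), with no cell reused.
Route from (2,1): up to (1,1), 2× right (reaching (1,3)), 2× down (reaching (3,3)), left to (3,2), up to (2,2) — 7 moves in all.
Check: order respected (1 at step 1, 2 at step 6); 7 moves as required.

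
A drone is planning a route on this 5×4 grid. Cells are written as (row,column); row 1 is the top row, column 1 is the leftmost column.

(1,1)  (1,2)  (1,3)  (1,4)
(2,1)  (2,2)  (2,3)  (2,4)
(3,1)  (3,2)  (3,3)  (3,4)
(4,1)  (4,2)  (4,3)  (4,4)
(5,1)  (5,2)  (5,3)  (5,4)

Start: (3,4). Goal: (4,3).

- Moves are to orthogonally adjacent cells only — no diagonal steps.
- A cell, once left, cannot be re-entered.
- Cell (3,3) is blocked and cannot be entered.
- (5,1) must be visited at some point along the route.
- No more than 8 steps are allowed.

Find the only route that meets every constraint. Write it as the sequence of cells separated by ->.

Any route must reach (5,1) and still end at (4,3) within 8 moves, so the order of the required stops is forced.
Route from (3,4): 2× down (reaching (5,4)), 3× left (reaching (5,1)), up to (4,1), 2× right (reaching (4,3)) — 8 moves in all.
Check: all required cells visited; 8 ≤ 8 moves.

(3,4) -> (4,4) -> (5,4) -> (5,3) -> (5,2) -> (5,1) -> (4,1) -> (4,2) -> (4,3)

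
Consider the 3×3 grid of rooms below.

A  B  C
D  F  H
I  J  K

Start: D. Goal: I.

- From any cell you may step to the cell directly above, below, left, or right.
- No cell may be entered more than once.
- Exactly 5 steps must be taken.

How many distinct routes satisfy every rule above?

2

Need simple routes of exactly 5 moves from D to I (Manhattan distance 1, so 2 moves are spent on a detour and 2 undoing it).
Enumerating: D A B F J I | D F H K J I.
That gives 2 routes.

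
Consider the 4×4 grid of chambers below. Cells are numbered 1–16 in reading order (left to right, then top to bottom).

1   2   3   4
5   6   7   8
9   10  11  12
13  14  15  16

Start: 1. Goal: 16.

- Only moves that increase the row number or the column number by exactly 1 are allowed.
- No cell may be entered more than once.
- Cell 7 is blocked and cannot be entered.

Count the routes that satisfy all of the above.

A right/down-only route from 1 to 16 makes exactly 3 down-moves and 3 right-moves in some order.
With no other constraints that would be C(6,3) = 20 routes.
Subtract routes through each blocked cell (inclusion–exclusion for overlaps): − through 7: 9 → 11.
That gives 11 routes.

11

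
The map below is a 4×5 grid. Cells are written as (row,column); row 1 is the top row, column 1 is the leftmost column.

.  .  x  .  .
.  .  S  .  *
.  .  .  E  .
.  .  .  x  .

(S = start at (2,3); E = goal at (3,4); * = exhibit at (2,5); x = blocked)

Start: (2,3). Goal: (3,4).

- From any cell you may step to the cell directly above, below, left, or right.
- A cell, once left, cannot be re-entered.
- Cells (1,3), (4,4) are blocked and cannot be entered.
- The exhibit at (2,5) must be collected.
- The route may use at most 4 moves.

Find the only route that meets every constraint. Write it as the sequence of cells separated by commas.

The budget equals the shortest possible length, so every move has to be on a shortest route through the required cells.
Route from (2,3): 2× right (reaching (2,5)), down to (3,5), left to (3,4) — 4 moves in all.
Check: all required cells visited; 4 ≤ 4 moves.

(2,3), (2,4), (2,5), (3,5), (3,4)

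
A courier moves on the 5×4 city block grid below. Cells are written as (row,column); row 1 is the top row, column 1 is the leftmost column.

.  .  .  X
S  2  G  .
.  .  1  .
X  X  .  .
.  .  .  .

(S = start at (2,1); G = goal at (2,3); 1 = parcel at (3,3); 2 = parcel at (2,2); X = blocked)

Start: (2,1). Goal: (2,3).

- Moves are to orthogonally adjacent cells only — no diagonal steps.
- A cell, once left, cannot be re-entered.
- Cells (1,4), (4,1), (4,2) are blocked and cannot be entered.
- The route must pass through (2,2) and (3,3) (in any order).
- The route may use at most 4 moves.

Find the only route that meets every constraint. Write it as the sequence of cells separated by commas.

(2,1), (2,2), (3,2), (3,3), (2,3)

Any route must reach (2,2) and (3,3) and still end at (2,3) within 4 moves, so the order of the required stops is forced.
Route from (2,1): right to (2,2), down to (3,2), right to (3,3), up to (2,3) — 4 moves in all.
Check: all required cells visited; 4 ≤ 4 moves.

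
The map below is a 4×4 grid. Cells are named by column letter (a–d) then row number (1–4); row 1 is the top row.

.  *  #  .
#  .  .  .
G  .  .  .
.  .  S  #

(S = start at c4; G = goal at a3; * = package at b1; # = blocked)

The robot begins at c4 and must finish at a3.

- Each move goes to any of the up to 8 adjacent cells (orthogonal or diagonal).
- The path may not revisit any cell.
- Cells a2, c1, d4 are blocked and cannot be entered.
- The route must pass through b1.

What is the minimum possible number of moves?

Any route passes through b1 somewhere between c4 and a3. Summing Chebyshev distances along the two legs (c4 → b1 → a3) gives a lower bound of 3 + 2 = 5 moves.
A route of 5 moves achieves this: c4 → b3 → c2 → b1 → b2 → a3.
Since 5 matches the lower bound, it is optimal.

5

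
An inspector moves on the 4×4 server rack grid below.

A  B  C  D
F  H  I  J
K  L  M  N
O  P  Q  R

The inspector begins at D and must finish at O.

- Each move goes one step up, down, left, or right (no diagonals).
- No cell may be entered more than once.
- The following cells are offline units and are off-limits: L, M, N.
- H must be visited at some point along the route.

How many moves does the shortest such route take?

6

Any route passes through H somewhere between D and O. Summing Manhattan distances along the two legs (D → H → O) gives a lower bound of 3 + 3 = 6 moves.
A route of 6 moves achieves this: D → J → I → H → F → K → O.
Since 6 matches the lower bound, it is optimal.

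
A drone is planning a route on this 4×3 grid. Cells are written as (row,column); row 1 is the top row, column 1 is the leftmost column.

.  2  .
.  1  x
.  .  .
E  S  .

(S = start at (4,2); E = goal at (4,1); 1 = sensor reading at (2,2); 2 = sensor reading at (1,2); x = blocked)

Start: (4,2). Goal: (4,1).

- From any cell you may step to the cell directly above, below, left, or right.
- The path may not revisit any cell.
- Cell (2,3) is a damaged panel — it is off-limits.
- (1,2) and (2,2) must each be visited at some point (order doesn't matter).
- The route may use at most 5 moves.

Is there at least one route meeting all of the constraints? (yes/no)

no

Even ignoring the no-revisit rule, getting from (4,2) to (4,1), taking the cheapest ordering (4,2) → (2,2) → (1,2) → (4,1) needs at least 2 + 1 + 4 = 7 moves (Manhattan distance per leg), which exceeds the 5-move limit.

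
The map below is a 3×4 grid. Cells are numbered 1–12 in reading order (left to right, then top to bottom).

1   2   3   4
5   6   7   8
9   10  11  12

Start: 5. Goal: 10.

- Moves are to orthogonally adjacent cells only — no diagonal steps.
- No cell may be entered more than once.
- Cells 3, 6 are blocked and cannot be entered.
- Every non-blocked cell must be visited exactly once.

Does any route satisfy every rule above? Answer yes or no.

no

Cell 2 has only one open neighbour but is neither the start nor the goal, so a Hamiltonian route would have to both enter and leave it through the same neighbour — impossible without revisiting.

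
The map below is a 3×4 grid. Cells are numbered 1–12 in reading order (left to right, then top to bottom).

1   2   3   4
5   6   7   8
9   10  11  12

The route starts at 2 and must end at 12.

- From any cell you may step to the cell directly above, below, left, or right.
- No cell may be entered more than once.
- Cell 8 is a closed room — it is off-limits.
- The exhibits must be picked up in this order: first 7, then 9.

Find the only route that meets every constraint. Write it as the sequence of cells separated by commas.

2, 3, 7, 6, 5, 9, 10, 11, 12

The waypoints must appear in the order 7, 9, with no cell reused.
Route from 2: right 1 to 3, down 1 to 7, left 2 to 5, down 1 to 9, right 3 to 12 — 8 moves in all.
Check: order respected (7 at step 2, 9 at step 5).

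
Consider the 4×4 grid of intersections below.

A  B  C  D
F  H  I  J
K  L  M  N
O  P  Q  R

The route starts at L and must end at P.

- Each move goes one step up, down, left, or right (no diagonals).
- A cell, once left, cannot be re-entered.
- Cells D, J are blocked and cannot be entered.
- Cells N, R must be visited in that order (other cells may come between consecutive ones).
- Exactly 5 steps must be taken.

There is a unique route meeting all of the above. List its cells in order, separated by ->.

L -> M -> N -> R -> Q -> P

The waypoints must appear in the order N, R, with no cell reused.
Route from L: right 2 to N, down 1 to R, left 2 to P — 5 moves in all.
Check: order respected (N at step 2, R at step 3); 5 moves as required.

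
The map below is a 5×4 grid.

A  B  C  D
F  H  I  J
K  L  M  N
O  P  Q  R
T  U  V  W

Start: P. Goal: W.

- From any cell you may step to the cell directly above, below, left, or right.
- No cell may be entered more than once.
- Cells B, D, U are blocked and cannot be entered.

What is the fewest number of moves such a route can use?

The Manhattan distance from P to W is |4−5| + |2−4| = 3, so at least 3 moves are needed.
A route of 3 moves achieves this: P → Q → V → W.
Since 3 matches the lower bound, it is optimal.

3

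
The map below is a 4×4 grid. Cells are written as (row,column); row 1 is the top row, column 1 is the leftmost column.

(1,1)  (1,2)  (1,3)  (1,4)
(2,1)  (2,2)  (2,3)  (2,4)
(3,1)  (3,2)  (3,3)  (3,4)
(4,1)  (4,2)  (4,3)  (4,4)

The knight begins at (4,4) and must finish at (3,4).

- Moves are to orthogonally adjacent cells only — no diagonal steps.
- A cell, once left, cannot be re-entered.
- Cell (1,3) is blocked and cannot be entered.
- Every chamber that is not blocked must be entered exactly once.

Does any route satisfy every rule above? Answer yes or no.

no

Cell (1,4) has only one open neighbour but is neither the start nor the goal, so a Hamiltonian route would have to both enter and leave it through the same neighbour — impossible without revisiting.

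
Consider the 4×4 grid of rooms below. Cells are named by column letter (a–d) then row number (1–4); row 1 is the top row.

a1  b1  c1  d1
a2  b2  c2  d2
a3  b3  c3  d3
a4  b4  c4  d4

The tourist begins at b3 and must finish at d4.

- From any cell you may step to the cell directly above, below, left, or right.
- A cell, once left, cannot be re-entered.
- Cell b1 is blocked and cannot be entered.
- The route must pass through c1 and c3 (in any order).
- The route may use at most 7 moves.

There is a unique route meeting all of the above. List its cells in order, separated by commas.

b3, c3, c2, c1, d1, d2, d3, d4

The budget equals the shortest possible length, so every move has to be on a shortest route through the required cells.
Route from b3: right to c3, 2× up (reaching c1), right to d1, 3× down (reaching d4) — 7 moves in all.
Check: all required cells visited; 7 ≤ 7 moves.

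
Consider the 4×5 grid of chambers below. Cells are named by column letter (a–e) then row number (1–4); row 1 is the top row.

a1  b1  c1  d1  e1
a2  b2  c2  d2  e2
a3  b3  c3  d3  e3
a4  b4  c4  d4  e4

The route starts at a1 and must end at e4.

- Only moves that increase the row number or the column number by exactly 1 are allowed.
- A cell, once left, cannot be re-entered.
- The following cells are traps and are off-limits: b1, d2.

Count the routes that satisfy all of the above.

12

A right/down-only route from a1 to e4 makes exactly 3 down-moves and 4 right-moves in some order.
With no other constraints that would be C(7,3) = 35 routes.
Subtract routes through each blocked cell (inclusion–exclusion for overlaps): − through b1: 20 − through d2: 12 + through b1&d2: 9 → 12.
That gives 12 routes.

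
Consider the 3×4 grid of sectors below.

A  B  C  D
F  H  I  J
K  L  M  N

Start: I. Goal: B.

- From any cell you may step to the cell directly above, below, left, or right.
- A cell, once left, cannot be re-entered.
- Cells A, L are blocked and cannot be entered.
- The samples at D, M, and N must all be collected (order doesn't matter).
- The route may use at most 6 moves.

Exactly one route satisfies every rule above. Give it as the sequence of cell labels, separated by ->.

I -> M -> N -> J -> D -> C -> B

The budget equals the shortest possible length, so every move has to be on a shortest route through the required cells.
Route from I: down 1 to M, right 1 to N, up 2 to D, left 2 to B — 6 moves in all.
Check: all required cells visited; 6 ≤ 6 moves.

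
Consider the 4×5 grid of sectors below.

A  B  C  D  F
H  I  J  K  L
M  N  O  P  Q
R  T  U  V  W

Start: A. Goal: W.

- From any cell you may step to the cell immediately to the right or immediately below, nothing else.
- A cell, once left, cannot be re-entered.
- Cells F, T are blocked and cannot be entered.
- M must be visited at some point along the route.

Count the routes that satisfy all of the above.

3

A right/down-only route from A to W makes exactly 3 down-moves and 4 right-moves in some order.
With no other constraints that would be C(7,3) = 35 routes.
Split at M and multiply the segment counts (each segment already excludes blocked cells): A→M: 1; M→W: 3; product = 3.
That gives 3 routes.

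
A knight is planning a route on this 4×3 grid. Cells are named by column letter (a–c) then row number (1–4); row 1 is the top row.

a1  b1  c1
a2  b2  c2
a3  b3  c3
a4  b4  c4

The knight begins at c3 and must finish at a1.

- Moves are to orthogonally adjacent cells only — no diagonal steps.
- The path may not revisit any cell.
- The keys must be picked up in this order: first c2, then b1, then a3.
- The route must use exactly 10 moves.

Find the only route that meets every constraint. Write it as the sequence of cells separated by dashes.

c3 - c2 - c1 - b1 - b2 - b3 - b4 - a4 - a3 - a2 - a1

The waypoints must appear in the order c2, b1, a3, with no cell reused.
Route from c3: 2× up (reaching c1), left to b1, 3× down (reaching b4), left to a4, 3× up (reaching a1) — 10 moves in all.
Check: order respected (c2 at step 1, b1 at step 3, a3 at step 8); 10 moves as required.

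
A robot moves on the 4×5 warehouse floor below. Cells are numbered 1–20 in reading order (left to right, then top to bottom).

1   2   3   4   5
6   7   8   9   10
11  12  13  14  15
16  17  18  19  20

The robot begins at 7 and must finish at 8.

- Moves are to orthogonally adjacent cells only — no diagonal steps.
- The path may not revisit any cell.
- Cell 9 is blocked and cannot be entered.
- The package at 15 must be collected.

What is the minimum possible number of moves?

9

Any route passes through 15 somewhere between 7 and 8. Summing Manhattan distances along the two legs (7 → 15 → 8) gives a lower bound of 4 + 3 = 7 moves.
The shortest route satisfying every rule uses 9 moves: 7 → 2 → 3 → 4 → 5 → 10 → 15 → 14 → 13 → 8.
The no-revisit rule (legs can't share cells) pushes the minimum above the 7-move bound; an exhaustive check rules out every length from 7 to 8, leaving 9 as the minimum.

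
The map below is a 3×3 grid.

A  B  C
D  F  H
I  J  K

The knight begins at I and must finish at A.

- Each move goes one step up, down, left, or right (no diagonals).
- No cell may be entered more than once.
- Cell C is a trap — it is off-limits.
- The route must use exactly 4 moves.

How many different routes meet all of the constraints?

3

Need simple routes of exactly 4 moves from I to A (Manhattan distance 2, so 1 moves are spent on a detour and 1 undoing it).
Enumerating: I D F B A | I J F B A | I J F D A.
That gives 3 routes.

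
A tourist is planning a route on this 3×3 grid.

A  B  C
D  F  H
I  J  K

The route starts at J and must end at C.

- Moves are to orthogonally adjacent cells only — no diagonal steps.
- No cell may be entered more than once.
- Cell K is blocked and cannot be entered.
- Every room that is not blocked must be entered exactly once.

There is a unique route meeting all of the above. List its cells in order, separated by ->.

Need to visit all 8 open cells exactly once, starting at J and ending at C.
Route from J: left 1 to I, up 2 to A, right 1 to B, down 1 to F, right 1 to H, up 1 to C — 7 moves in all.
Check: all 8 open cells covered.

J -> I -> D -> A -> B -> F -> H -> C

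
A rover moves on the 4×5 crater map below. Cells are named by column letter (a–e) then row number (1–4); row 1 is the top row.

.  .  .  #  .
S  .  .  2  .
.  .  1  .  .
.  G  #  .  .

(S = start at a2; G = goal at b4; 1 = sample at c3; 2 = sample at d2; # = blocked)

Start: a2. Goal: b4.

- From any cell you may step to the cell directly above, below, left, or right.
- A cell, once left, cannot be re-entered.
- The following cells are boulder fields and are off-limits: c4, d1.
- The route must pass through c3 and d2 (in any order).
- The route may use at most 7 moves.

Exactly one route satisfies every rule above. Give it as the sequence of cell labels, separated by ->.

The budget equals the shortest possible length, so every move has to be on a shortest route through the required cells.
Route from a2: right 3 to d2, down 1 to d3, left 2 to b3, down 1 to b4 — 7 moves in all.
Check: all required cells visited; 7 ≤ 7 moves.

a2 -> b2 -> c2 -> d2 -> d3 -> c3 -> b3 -> b4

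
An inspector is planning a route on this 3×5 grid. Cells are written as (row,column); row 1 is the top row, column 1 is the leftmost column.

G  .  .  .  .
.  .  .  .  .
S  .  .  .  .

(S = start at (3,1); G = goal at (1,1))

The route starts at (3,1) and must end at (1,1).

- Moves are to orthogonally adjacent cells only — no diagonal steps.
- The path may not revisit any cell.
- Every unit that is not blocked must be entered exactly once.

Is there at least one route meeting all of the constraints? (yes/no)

One route that works: (3,1) → (2,1) → (2,2) → (3,2) → (3,3) → (2,3) → (2,4) → (3,4) → (3,5) → (2,5) → (1,5) → (1,4) → (1,3) → (1,2) → (1,1).

yes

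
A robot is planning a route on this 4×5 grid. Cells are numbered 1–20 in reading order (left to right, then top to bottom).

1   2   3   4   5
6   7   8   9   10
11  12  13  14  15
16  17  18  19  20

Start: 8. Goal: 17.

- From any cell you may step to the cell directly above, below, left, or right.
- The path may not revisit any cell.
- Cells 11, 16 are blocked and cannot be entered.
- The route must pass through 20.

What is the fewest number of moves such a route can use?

Any route passes through 20 somewhere between 8 and 17. Summing Manhattan distances along the two legs (8 → 20 → 17) gives a lower bound of 4 + 3 = 7 moves.
A route of 7 moves achieves this: 8 → 13 → 14 → 15 → 20 → 19 → 18 → 17.
Since 7 matches the lower bound, it is optimal.

7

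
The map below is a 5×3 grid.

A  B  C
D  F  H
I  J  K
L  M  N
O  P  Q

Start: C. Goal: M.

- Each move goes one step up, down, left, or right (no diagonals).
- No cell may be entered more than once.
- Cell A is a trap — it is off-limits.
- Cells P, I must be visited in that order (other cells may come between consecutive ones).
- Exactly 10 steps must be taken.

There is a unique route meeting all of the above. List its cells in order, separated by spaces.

The waypoints must appear in the order P, I, with no cell reused.
Route from C: 4× down (reaching Q), 2× left (reaching O), 2× up (reaching I), right to J, down to M — 10 moves in all.
Check: order respected (P at step 5, I at step 8); 10 moves as required.

C H K N Q P O L I J M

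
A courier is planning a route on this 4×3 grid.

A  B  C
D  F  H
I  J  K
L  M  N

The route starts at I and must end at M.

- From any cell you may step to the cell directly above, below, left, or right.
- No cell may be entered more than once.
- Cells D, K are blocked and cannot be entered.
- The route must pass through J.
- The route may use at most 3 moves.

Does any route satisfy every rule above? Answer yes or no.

yes

One route that works: I → J → M.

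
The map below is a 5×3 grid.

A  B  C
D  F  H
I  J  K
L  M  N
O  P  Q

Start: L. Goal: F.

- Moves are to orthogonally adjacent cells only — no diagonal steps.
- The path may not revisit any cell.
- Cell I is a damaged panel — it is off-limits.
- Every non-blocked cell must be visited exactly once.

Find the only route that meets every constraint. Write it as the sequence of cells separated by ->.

Need to visit all 14 open cells exactly once, starting at L and ending at F.
Route from L: down to O, 2× right (reaching Q), up to N, left to M, up to J, right to K, 2× up (reaching C), 2× left (reaching A), down to D, right to F — 13 moves in all.
Check: all 14 open cells covered.

L -> O -> P -> Q -> N -> M -> J -> K -> H -> C -> B -> A -> D -> F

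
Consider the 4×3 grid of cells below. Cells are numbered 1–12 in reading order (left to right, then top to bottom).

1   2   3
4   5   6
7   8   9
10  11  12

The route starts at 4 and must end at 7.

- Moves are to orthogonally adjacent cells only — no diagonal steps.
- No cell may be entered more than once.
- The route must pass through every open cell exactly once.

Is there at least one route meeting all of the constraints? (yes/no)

yes

One route that works: 4 → 1 → 2 → 3 → 6 → 5 → 8 → 9 → 12 → 11 → 10 → 7.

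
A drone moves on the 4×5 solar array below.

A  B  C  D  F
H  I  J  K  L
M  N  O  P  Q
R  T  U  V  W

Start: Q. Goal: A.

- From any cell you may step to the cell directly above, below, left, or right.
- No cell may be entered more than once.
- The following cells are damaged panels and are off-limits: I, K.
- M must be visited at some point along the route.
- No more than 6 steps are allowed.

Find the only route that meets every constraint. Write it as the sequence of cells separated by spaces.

Any route must reach M and still end at A within 6 moves, so the order of the required stops is forced.
Route from Q: left 4 to M, up 2 to A — 6 moves in all.
Check: all required cells visited; 6 ≤ 6 moves.

Q P O N M H A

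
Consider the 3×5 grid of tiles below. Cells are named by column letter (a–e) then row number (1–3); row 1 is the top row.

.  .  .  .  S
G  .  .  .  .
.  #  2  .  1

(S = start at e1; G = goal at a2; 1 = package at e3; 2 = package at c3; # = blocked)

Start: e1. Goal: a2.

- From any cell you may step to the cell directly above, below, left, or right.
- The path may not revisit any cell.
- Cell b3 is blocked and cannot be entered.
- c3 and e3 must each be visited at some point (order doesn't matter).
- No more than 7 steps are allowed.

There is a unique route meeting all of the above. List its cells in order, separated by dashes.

The 7-move cap with required stops at c3, e3 leaves no slack for detours.
Route from e1: 2× down (reaching e3), 2× left (reaching c3), up to c2, 2× left (reaching a2) — 7 moves in all.
Check: all required cells visited; 7 ≤ 7 moves.

e1 - e2 - e3 - d3 - c3 - c2 - b2 - a2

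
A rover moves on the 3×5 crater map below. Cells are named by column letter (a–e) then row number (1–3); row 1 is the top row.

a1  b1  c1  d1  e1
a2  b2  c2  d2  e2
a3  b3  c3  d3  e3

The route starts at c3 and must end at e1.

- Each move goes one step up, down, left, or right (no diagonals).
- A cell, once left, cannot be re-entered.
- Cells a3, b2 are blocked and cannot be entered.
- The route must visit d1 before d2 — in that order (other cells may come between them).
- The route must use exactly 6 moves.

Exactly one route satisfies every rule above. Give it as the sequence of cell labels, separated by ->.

The waypoints must appear in the order d1, d2, with no cell reused.
Route from c3: 2× up (reaching c1), right to d1, down to d2, right to e2, up to e1 — 6 moves in all.
Check: order respected (d1 at step 3, d2 at step 4); 6 moves as required.

c3 -> c2 -> c1 -> d1 -> d2 -> e2 -> e1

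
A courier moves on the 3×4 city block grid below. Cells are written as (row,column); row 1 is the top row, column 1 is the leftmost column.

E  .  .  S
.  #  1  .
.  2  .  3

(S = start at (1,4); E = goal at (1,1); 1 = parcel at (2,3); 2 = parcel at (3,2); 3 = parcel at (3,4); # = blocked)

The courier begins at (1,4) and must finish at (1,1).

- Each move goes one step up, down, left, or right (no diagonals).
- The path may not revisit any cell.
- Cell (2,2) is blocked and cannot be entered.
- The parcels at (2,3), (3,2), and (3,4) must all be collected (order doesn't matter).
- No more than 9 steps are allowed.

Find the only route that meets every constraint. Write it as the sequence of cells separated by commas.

(1,4), (1,3), (2,3), (2,4), (3,4), (3,3), (3,2), (3,1), (2,1), (1,1)

The 9-move cap with required stops at (2,3), (3,2), (3,4) leaves no slack for detours.
Route from (1,4): left to (1,3), down to (2,3), right to (2,4), down to (3,4), 3× left (reaching (3,1)), 2× up (reaching (1,1)) — 9 moves in all.
Check: all required cells visited; 9 ≤ 9 moves.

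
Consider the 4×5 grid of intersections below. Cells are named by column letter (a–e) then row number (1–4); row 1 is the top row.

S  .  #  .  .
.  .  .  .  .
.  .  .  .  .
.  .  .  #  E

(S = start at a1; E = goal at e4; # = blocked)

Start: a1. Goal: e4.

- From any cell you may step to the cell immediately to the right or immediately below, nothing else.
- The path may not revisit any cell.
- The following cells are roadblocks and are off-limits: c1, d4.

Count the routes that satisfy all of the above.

9

A right/down-only route from a1 to e4 makes exactly 3 down-moves and 4 right-moves in some order.
With no other constraints that would be C(7,3) = 35 routes.
Subtract routes through each blocked cell (inclusion–exclusion for overlaps): − through c1: 10 − through d4: 20 + through c1&d4: 4 → 9.
That gives 9 routes.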